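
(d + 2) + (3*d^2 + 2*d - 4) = 3*d^2 + 3*d - 2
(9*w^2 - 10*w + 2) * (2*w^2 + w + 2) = 18*w^4 - 11*w^3 + 12*w^2 - 18*w + 4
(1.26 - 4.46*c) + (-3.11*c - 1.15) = 0.11 - 7.57*c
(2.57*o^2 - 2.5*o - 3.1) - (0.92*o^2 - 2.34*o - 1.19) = 1.65*o^2 - 0.16*o - 1.91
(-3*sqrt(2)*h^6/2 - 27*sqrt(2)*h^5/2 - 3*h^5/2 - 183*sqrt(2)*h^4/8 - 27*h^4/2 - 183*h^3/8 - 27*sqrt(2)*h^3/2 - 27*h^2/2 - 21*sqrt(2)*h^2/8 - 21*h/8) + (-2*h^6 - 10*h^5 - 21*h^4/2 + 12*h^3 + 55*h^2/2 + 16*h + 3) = -3*sqrt(2)*h^6/2 - 2*h^6 - 27*sqrt(2)*h^5/2 - 23*h^5/2 - 183*sqrt(2)*h^4/8 - 24*h^4 - 27*sqrt(2)*h^3/2 - 87*h^3/8 - 21*sqrt(2)*h^2/8 + 14*h^2 + 107*h/8 + 3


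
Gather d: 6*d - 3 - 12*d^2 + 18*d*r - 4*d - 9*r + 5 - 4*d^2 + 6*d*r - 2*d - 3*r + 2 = -16*d^2 + 24*d*r - 12*r + 4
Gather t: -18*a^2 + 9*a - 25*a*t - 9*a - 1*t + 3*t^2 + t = -18*a^2 - 25*a*t + 3*t^2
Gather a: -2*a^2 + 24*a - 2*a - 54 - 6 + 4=-2*a^2 + 22*a - 56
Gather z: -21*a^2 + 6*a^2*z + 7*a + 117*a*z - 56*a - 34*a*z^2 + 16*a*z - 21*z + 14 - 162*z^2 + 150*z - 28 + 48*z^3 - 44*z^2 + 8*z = -21*a^2 - 49*a + 48*z^3 + z^2*(-34*a - 206) + z*(6*a^2 + 133*a + 137) - 14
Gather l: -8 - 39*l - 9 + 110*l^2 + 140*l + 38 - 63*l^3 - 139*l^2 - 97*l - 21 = -63*l^3 - 29*l^2 + 4*l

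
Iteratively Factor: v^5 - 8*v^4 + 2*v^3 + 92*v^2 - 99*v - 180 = (v - 5)*(v^4 - 3*v^3 - 13*v^2 + 27*v + 36) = (v - 5)*(v + 1)*(v^3 - 4*v^2 - 9*v + 36) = (v - 5)*(v + 1)*(v + 3)*(v^2 - 7*v + 12) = (v - 5)*(v - 3)*(v + 1)*(v + 3)*(v - 4)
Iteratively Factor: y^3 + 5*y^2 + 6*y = (y + 2)*(y^2 + 3*y) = y*(y + 2)*(y + 3)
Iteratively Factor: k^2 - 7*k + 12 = (k - 4)*(k - 3)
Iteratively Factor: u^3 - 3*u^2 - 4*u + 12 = (u - 2)*(u^2 - u - 6) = (u - 3)*(u - 2)*(u + 2)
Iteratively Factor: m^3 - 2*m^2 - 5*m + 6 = (m - 1)*(m^2 - m - 6) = (m - 1)*(m + 2)*(m - 3)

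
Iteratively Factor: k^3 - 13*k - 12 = (k - 4)*(k^2 + 4*k + 3) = (k - 4)*(k + 1)*(k + 3)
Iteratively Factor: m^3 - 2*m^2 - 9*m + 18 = (m - 3)*(m^2 + m - 6) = (m - 3)*(m - 2)*(m + 3)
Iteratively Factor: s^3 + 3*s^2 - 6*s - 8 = (s + 1)*(s^2 + 2*s - 8) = (s + 1)*(s + 4)*(s - 2)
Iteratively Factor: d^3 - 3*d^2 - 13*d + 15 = (d - 1)*(d^2 - 2*d - 15) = (d - 5)*(d - 1)*(d + 3)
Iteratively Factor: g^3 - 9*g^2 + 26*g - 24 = (g - 3)*(g^2 - 6*g + 8) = (g - 3)*(g - 2)*(g - 4)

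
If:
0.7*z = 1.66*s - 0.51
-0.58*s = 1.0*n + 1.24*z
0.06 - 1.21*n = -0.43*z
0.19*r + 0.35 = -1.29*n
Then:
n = 0.01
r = -1.88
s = 0.26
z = -0.12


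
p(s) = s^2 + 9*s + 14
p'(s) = 2*s + 9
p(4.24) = 70.14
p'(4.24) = 17.48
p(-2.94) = -3.82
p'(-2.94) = 3.12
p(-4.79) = -6.17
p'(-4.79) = -0.58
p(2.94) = 49.10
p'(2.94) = 14.88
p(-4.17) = -6.14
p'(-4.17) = 0.66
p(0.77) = 21.52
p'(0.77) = 10.54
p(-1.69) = 1.65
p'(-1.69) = 5.62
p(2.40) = 41.36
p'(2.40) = 13.80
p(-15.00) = 104.00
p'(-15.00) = -21.00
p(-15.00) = 104.00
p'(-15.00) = -21.00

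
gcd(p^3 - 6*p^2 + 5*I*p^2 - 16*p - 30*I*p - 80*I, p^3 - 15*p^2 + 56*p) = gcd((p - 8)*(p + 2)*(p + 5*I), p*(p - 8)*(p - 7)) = p - 8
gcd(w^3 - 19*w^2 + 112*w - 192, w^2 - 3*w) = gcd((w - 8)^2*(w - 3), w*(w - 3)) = w - 3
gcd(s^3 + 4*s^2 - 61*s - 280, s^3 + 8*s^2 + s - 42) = s + 7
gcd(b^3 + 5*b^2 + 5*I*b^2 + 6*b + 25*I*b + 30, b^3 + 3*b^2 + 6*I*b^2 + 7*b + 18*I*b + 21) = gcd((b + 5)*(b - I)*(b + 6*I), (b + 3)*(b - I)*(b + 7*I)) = b - I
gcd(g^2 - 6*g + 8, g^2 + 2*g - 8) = g - 2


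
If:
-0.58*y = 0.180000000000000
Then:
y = -0.31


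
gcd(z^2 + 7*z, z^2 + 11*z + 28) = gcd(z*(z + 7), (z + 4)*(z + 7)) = z + 7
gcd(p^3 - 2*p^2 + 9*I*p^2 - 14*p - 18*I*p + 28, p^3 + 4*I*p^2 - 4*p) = p + 2*I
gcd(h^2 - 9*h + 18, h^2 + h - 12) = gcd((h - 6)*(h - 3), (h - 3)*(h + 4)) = h - 3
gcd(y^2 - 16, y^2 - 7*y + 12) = y - 4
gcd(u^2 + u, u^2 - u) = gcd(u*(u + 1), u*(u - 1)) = u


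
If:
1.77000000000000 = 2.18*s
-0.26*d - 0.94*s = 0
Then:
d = -2.94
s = 0.81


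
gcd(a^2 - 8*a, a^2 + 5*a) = a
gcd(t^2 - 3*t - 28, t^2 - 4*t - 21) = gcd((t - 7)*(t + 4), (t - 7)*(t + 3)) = t - 7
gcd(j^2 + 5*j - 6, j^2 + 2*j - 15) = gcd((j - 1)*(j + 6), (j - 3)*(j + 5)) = 1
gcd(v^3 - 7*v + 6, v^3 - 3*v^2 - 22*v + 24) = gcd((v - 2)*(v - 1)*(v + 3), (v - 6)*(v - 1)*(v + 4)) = v - 1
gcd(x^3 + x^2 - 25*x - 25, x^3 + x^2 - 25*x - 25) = x^3 + x^2 - 25*x - 25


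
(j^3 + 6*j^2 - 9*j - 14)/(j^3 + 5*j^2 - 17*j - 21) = (j - 2)/(j - 3)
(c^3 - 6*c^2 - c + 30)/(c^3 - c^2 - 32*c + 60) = (c^2 - c - 6)/(c^2 + 4*c - 12)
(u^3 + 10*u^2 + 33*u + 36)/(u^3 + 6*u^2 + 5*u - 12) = (u + 3)/(u - 1)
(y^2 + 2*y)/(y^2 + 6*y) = (y + 2)/(y + 6)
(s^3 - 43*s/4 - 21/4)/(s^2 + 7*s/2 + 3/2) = s - 7/2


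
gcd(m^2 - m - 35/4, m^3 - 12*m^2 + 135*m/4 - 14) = m - 7/2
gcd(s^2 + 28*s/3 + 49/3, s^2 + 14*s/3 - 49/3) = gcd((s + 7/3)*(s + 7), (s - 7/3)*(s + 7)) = s + 7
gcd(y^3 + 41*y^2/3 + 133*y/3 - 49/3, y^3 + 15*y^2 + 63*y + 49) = y^2 + 14*y + 49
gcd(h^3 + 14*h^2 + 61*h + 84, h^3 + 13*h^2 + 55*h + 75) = h + 3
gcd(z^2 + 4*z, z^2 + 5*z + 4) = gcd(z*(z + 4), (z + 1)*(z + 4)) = z + 4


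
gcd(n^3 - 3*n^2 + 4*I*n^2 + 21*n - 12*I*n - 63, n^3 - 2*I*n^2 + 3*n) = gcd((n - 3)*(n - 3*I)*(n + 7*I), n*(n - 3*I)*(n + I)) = n - 3*I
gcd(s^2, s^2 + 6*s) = s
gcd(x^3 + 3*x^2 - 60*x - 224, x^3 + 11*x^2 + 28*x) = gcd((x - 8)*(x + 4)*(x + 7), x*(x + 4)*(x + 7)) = x^2 + 11*x + 28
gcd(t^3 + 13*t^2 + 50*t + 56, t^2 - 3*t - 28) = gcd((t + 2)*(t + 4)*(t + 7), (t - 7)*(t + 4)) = t + 4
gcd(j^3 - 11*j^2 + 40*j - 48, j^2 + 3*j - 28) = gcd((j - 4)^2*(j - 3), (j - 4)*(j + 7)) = j - 4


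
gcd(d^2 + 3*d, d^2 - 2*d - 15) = d + 3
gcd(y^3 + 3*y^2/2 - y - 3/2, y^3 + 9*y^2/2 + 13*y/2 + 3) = y^2 + 5*y/2 + 3/2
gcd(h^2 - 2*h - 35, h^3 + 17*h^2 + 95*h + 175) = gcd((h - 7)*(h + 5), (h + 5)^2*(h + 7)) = h + 5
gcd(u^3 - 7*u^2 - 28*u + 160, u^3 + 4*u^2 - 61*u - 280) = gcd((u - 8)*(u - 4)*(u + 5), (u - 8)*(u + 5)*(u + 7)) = u^2 - 3*u - 40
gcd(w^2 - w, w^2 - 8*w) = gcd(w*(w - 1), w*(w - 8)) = w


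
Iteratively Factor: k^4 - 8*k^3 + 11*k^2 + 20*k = (k + 1)*(k^3 - 9*k^2 + 20*k) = (k - 4)*(k + 1)*(k^2 - 5*k) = (k - 5)*(k - 4)*(k + 1)*(k)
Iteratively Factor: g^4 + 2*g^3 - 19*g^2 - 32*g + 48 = (g + 3)*(g^3 - g^2 - 16*g + 16) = (g - 1)*(g + 3)*(g^2 - 16) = (g - 4)*(g - 1)*(g + 3)*(g + 4)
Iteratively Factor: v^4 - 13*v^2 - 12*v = (v - 4)*(v^3 + 4*v^2 + 3*v) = (v - 4)*(v + 3)*(v^2 + v) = (v - 4)*(v + 1)*(v + 3)*(v)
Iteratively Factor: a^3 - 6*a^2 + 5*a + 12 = (a + 1)*(a^2 - 7*a + 12) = (a - 4)*(a + 1)*(a - 3)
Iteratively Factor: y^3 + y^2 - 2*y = (y + 2)*(y^2 - y) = y*(y + 2)*(y - 1)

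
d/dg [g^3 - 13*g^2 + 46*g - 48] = 3*g^2 - 26*g + 46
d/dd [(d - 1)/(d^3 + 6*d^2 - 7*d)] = (-2*d - 7)/(d^2*(d^2 + 14*d + 49))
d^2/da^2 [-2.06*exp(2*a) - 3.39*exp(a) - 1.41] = (-8.24*exp(a) - 3.39)*exp(a)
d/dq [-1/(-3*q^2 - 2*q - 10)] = 2*(-3*q - 1)/(3*q^2 + 2*q + 10)^2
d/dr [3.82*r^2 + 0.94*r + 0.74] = 7.64*r + 0.94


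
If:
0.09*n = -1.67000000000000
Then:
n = -18.56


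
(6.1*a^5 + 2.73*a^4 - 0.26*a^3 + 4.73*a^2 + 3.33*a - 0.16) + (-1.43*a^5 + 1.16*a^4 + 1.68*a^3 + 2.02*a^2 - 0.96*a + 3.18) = 4.67*a^5 + 3.89*a^4 + 1.42*a^3 + 6.75*a^2 + 2.37*a + 3.02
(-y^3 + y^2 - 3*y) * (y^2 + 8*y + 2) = -y^5 - 7*y^4 + 3*y^3 - 22*y^2 - 6*y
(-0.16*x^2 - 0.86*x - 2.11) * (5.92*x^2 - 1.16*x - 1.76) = -0.9472*x^4 - 4.9056*x^3 - 11.212*x^2 + 3.9612*x + 3.7136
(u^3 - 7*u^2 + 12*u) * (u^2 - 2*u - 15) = u^5 - 9*u^4 + 11*u^3 + 81*u^2 - 180*u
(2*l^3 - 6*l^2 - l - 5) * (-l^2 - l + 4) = -2*l^5 + 4*l^4 + 15*l^3 - 18*l^2 + l - 20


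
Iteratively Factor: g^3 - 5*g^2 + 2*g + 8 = (g + 1)*(g^2 - 6*g + 8) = (g - 2)*(g + 1)*(g - 4)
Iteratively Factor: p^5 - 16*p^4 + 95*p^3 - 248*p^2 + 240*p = (p - 3)*(p^4 - 13*p^3 + 56*p^2 - 80*p) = p*(p - 3)*(p^3 - 13*p^2 + 56*p - 80) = p*(p - 5)*(p - 3)*(p^2 - 8*p + 16) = p*(p - 5)*(p - 4)*(p - 3)*(p - 4)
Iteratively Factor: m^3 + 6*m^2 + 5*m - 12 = (m + 4)*(m^2 + 2*m - 3) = (m + 3)*(m + 4)*(m - 1)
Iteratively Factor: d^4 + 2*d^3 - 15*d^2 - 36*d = (d + 3)*(d^3 - d^2 - 12*d) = (d - 4)*(d + 3)*(d^2 + 3*d) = d*(d - 4)*(d + 3)*(d + 3)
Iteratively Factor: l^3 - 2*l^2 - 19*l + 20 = (l - 5)*(l^2 + 3*l - 4) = (l - 5)*(l + 4)*(l - 1)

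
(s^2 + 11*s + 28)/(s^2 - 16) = (s + 7)/(s - 4)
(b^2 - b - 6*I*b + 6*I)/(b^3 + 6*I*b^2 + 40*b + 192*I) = (b - 1)/(b^2 + 12*I*b - 32)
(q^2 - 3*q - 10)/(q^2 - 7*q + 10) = (q + 2)/(q - 2)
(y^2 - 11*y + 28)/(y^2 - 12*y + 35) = (y - 4)/(y - 5)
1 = 1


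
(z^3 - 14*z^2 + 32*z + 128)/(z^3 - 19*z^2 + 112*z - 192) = (z + 2)/(z - 3)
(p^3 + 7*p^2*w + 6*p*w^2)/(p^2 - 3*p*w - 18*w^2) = p*(p^2 + 7*p*w + 6*w^2)/(p^2 - 3*p*w - 18*w^2)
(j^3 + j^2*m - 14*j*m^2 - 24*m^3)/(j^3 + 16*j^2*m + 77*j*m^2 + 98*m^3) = (j^2 - j*m - 12*m^2)/(j^2 + 14*j*m + 49*m^2)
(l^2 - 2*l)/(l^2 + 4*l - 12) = l/(l + 6)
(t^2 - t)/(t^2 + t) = (t - 1)/(t + 1)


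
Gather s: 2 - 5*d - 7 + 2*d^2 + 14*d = 2*d^2 + 9*d - 5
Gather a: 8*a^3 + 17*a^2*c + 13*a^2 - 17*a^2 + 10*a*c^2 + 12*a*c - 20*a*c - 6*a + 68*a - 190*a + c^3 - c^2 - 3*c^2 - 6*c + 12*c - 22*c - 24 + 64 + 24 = 8*a^3 + a^2*(17*c - 4) + a*(10*c^2 - 8*c - 128) + c^3 - 4*c^2 - 16*c + 64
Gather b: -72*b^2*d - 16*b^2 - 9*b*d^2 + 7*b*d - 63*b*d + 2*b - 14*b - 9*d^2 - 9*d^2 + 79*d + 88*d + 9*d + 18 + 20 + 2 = b^2*(-72*d - 16) + b*(-9*d^2 - 56*d - 12) - 18*d^2 + 176*d + 40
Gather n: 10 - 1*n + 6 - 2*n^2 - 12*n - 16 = -2*n^2 - 13*n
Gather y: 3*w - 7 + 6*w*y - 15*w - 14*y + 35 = -12*w + y*(6*w - 14) + 28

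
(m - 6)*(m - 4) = m^2 - 10*m + 24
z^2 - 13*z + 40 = (z - 8)*(z - 5)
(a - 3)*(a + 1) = a^2 - 2*a - 3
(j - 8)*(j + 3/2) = j^2 - 13*j/2 - 12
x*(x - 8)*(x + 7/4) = x^3 - 25*x^2/4 - 14*x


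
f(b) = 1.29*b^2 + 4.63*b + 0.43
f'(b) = 2.58*b + 4.63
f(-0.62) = -1.94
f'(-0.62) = 3.03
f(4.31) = 44.35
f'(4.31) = 15.75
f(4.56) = 48.37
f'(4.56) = 16.39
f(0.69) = 4.24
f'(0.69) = 6.41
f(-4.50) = 5.72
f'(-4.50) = -6.98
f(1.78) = 12.76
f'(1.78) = 9.22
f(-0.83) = -2.52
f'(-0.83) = 2.49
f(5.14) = 58.31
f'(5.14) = 17.89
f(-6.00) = 19.09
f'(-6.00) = -10.85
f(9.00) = 146.59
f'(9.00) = 27.85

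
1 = 1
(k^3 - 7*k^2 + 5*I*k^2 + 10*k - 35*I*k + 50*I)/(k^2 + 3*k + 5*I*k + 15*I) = (k^2 - 7*k + 10)/(k + 3)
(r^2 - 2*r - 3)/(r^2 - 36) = (r^2 - 2*r - 3)/(r^2 - 36)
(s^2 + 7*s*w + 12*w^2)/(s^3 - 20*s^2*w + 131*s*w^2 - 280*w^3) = (s^2 + 7*s*w + 12*w^2)/(s^3 - 20*s^2*w + 131*s*w^2 - 280*w^3)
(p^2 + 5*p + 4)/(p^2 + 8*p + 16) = (p + 1)/(p + 4)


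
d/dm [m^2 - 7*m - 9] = 2*m - 7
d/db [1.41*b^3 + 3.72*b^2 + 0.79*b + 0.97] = 4.23*b^2 + 7.44*b + 0.79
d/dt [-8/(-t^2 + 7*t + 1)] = 8*(7 - 2*t)/(-t^2 + 7*t + 1)^2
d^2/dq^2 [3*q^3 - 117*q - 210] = 18*q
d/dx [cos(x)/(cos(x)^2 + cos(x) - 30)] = (cos(x)^2 + 30)*sin(x)/(cos(x)^2 + cos(x) - 30)^2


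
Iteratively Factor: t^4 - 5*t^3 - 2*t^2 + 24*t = (t + 2)*(t^3 - 7*t^2 + 12*t) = (t - 3)*(t + 2)*(t^2 - 4*t) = t*(t - 3)*(t + 2)*(t - 4)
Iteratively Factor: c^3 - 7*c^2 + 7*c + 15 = (c + 1)*(c^2 - 8*c + 15) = (c - 3)*(c + 1)*(c - 5)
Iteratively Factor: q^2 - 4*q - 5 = (q - 5)*(q + 1)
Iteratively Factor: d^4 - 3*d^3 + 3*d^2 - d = (d - 1)*(d^3 - 2*d^2 + d) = d*(d - 1)*(d^2 - 2*d + 1) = d*(d - 1)^2*(d - 1)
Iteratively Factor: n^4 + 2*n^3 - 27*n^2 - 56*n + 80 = (n - 1)*(n^3 + 3*n^2 - 24*n - 80) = (n - 5)*(n - 1)*(n^2 + 8*n + 16) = (n - 5)*(n - 1)*(n + 4)*(n + 4)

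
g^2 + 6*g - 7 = (g - 1)*(g + 7)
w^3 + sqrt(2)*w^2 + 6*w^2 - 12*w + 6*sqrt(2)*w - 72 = (w + 6)*(w - 2*sqrt(2))*(w + 3*sqrt(2))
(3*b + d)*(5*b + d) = 15*b^2 + 8*b*d + d^2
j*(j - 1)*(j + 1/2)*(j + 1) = j^4 + j^3/2 - j^2 - j/2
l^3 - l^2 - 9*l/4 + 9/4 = (l - 3/2)*(l - 1)*(l + 3/2)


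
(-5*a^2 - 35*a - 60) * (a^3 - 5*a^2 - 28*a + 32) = -5*a^5 - 10*a^4 + 255*a^3 + 1120*a^2 + 560*a - 1920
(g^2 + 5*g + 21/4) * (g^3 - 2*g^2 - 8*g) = g^5 + 3*g^4 - 51*g^3/4 - 101*g^2/2 - 42*g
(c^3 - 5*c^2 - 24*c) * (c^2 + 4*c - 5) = c^5 - c^4 - 49*c^3 - 71*c^2 + 120*c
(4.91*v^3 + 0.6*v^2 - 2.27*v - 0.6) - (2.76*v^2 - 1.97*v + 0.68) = 4.91*v^3 - 2.16*v^2 - 0.3*v - 1.28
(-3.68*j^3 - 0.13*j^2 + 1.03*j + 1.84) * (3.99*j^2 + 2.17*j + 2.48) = -14.6832*j^5 - 8.5043*j^4 - 5.2988*j^3 + 9.2543*j^2 + 6.5472*j + 4.5632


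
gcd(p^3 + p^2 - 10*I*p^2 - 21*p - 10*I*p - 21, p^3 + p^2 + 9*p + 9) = p^2 + p*(1 - 3*I) - 3*I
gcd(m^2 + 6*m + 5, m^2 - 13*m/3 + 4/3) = 1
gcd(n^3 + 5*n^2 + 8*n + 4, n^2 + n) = n + 1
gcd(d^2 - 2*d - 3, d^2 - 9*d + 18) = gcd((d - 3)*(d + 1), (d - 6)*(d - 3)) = d - 3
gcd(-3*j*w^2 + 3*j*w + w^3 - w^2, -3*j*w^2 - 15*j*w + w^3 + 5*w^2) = -3*j*w + w^2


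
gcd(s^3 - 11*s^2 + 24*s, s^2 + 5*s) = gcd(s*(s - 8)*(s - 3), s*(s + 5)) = s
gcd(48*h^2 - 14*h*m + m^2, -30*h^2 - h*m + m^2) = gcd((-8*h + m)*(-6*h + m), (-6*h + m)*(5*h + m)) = 6*h - m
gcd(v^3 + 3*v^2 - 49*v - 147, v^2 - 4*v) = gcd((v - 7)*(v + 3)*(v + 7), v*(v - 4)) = 1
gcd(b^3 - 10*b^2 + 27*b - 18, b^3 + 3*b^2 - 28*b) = 1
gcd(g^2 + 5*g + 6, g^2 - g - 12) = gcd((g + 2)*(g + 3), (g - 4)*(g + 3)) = g + 3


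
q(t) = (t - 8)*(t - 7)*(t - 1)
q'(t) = (t - 8)*(t - 7) + (t - 8)*(t - 1) + (t - 7)*(t - 1)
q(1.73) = 24.12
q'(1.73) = 24.62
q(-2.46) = -342.37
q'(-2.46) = 167.87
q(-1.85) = -248.44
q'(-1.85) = 140.47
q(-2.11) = -286.44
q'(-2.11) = 151.88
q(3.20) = 40.13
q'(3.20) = -0.68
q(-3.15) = -469.67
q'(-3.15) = 201.57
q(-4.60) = -818.50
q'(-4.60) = 281.68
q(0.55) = -21.62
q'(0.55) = 54.31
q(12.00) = 220.00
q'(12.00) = 119.00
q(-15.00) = -8096.00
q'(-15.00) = 1226.00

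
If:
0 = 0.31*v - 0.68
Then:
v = 2.19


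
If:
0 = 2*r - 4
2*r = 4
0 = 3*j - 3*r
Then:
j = 2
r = 2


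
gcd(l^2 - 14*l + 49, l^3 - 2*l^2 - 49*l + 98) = l - 7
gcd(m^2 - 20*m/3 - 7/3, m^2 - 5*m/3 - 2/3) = m + 1/3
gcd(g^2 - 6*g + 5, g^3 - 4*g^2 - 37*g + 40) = g - 1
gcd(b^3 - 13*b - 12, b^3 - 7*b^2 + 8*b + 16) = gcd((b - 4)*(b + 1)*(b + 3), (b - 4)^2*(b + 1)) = b^2 - 3*b - 4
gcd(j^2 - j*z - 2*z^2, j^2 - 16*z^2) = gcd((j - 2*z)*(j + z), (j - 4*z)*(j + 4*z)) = 1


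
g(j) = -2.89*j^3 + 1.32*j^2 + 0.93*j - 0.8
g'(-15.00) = -1989.42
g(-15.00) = 10036.00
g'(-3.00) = -85.02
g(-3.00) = 86.32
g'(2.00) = -28.47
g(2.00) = -16.78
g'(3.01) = -69.67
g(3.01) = -64.85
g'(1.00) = -5.10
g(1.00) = -1.44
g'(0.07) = 1.07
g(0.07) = -0.73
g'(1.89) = -25.05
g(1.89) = -13.84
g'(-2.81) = -74.95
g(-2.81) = 71.13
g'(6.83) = -385.48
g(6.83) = -853.66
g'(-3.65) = -124.21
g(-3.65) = 153.92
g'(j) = -8.67*j^2 + 2.64*j + 0.93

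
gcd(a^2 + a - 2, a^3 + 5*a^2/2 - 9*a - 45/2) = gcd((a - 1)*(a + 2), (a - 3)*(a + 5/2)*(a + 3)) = 1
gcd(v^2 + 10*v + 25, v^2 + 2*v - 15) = v + 5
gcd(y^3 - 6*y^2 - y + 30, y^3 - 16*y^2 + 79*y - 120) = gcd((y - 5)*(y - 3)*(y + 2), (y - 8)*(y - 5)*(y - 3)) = y^2 - 8*y + 15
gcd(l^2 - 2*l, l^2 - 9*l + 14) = l - 2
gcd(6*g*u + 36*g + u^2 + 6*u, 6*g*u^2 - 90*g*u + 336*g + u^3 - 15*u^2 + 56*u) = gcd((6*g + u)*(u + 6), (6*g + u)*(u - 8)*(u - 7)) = 6*g + u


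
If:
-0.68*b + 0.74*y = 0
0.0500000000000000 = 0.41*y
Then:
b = 0.13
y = 0.12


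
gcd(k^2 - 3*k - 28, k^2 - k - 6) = 1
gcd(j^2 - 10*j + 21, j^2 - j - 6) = j - 3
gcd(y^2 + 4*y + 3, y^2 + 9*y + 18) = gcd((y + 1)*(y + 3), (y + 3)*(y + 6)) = y + 3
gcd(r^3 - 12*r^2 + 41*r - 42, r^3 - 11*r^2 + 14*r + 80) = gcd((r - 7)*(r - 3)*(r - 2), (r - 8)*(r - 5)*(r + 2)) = 1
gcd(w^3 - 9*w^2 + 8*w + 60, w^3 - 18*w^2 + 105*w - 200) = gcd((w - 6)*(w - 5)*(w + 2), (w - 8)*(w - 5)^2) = w - 5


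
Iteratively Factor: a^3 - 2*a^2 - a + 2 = (a + 1)*(a^2 - 3*a + 2) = (a - 1)*(a + 1)*(a - 2)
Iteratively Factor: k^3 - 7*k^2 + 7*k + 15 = (k - 5)*(k^2 - 2*k - 3) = (k - 5)*(k - 3)*(k + 1)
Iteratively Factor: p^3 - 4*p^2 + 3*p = (p)*(p^2 - 4*p + 3) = p*(p - 1)*(p - 3)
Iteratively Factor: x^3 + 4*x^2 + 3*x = (x)*(x^2 + 4*x + 3) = x*(x + 3)*(x + 1)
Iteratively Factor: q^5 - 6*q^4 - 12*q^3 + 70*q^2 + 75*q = (q)*(q^4 - 6*q^3 - 12*q^2 + 70*q + 75) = q*(q + 3)*(q^3 - 9*q^2 + 15*q + 25) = q*(q - 5)*(q + 3)*(q^2 - 4*q - 5) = q*(q - 5)*(q + 1)*(q + 3)*(q - 5)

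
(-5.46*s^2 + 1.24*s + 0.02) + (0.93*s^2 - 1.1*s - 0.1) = -4.53*s^2 + 0.14*s - 0.08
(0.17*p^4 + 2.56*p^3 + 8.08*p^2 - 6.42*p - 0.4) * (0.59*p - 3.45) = 0.1003*p^5 + 0.9239*p^4 - 4.0648*p^3 - 31.6638*p^2 + 21.913*p + 1.38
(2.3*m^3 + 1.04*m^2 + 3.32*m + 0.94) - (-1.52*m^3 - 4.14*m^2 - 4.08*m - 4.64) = 3.82*m^3 + 5.18*m^2 + 7.4*m + 5.58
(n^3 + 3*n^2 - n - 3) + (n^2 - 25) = n^3 + 4*n^2 - n - 28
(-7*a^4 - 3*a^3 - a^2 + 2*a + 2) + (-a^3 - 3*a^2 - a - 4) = -7*a^4 - 4*a^3 - 4*a^2 + a - 2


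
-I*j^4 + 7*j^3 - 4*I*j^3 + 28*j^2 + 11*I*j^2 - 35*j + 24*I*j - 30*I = (j + 5)*(j + I)*(j + 6*I)*(-I*j + I)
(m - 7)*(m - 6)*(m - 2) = m^3 - 15*m^2 + 68*m - 84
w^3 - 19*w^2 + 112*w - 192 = (w - 8)^2*(w - 3)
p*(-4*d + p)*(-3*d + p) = 12*d^2*p - 7*d*p^2 + p^3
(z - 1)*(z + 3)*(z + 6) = z^3 + 8*z^2 + 9*z - 18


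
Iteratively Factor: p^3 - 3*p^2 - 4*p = (p)*(p^2 - 3*p - 4) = p*(p - 4)*(p + 1)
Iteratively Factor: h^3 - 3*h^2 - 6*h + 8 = (h + 2)*(h^2 - 5*h + 4) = (h - 4)*(h + 2)*(h - 1)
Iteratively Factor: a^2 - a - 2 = (a + 1)*(a - 2)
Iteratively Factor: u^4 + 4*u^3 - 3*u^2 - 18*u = (u + 3)*(u^3 + u^2 - 6*u) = u*(u + 3)*(u^2 + u - 6) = u*(u - 2)*(u + 3)*(u + 3)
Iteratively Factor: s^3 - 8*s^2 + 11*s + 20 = (s - 4)*(s^2 - 4*s - 5) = (s - 5)*(s - 4)*(s + 1)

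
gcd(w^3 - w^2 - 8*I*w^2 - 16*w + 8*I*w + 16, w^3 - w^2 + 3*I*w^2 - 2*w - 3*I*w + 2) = w - 1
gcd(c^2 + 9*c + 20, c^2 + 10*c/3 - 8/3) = c + 4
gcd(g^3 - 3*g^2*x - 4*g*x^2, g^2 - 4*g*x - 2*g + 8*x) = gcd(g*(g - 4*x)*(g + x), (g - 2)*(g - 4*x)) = -g + 4*x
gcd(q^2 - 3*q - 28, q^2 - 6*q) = 1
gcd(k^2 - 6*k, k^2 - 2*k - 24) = k - 6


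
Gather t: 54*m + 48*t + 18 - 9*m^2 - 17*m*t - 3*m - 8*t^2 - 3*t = -9*m^2 + 51*m - 8*t^2 + t*(45 - 17*m) + 18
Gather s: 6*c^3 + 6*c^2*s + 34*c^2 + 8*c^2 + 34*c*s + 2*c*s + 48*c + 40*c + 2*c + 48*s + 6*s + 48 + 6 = 6*c^3 + 42*c^2 + 90*c + s*(6*c^2 + 36*c + 54) + 54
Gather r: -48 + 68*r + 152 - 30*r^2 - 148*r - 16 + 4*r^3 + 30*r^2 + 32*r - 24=4*r^3 - 48*r + 64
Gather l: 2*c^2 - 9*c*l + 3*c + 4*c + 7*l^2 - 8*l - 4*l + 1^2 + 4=2*c^2 + 7*c + 7*l^2 + l*(-9*c - 12) + 5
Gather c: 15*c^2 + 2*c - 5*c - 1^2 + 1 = 15*c^2 - 3*c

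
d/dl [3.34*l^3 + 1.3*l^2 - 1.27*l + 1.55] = 10.02*l^2 + 2.6*l - 1.27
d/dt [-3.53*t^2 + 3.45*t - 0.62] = 3.45 - 7.06*t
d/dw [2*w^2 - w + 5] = 4*w - 1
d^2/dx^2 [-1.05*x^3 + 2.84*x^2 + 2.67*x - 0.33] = 5.68 - 6.3*x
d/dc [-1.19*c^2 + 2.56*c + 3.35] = 2.56 - 2.38*c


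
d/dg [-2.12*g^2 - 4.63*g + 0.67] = -4.24*g - 4.63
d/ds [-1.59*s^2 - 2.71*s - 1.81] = -3.18*s - 2.71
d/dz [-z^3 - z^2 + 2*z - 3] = -3*z^2 - 2*z + 2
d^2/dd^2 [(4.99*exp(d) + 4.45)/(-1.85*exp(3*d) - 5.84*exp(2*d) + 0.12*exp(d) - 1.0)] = (-68.3131*exp(6*d) - 298.807005*exp(5*d) - 703.473864*exp(4*d) - 488.591372*exp(3*d) + 258.29778*exp(2*d) + 103.28912*exp(d) - 5.524)*exp(d)/(6.331625*exp(9*d) + 59.9622*exp(8*d) + 188.05398*exp(7*d) + 201.665324*exp(6*d) + 52.625904*exp(5*d) + 101.237088*exp(4*d) + 1.343472*exp(3*d) + 17.5632*exp(2*d) - 0.36*exp(d) + 1.0)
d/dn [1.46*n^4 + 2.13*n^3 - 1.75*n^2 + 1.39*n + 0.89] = 5.84*n^3 + 6.39*n^2 - 3.5*n + 1.39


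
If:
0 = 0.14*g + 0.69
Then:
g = -4.93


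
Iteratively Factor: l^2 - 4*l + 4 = (l - 2)*(l - 2)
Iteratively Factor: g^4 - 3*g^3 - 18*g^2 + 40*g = (g - 2)*(g^3 - g^2 - 20*g) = (g - 5)*(g - 2)*(g^2 + 4*g) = g*(g - 5)*(g - 2)*(g + 4)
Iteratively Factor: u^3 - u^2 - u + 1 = (u + 1)*(u^2 - 2*u + 1) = (u - 1)*(u + 1)*(u - 1)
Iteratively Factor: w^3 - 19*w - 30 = (w - 5)*(w^2 + 5*w + 6) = (w - 5)*(w + 2)*(w + 3)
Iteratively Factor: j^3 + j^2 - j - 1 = (j + 1)*(j^2 - 1) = (j - 1)*(j + 1)*(j + 1)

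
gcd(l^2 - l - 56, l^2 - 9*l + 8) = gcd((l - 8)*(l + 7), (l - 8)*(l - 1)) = l - 8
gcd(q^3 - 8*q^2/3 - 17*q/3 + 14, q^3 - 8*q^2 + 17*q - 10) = q - 2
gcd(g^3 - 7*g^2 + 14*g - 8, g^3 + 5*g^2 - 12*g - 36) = 1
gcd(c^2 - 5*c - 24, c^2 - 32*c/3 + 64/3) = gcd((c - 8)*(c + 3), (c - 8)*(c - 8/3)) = c - 8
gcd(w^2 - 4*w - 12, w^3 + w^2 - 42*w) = w - 6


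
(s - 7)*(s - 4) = s^2 - 11*s + 28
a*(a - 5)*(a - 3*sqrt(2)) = a^3 - 5*a^2 - 3*sqrt(2)*a^2 + 15*sqrt(2)*a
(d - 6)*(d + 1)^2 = d^3 - 4*d^2 - 11*d - 6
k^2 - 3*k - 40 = (k - 8)*(k + 5)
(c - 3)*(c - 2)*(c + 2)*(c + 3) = c^4 - 13*c^2 + 36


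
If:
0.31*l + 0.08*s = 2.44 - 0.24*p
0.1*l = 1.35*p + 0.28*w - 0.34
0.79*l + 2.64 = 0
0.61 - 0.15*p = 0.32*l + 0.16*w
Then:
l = -3.34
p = -2.70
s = 51.54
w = 13.02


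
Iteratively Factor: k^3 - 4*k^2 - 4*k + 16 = (k - 2)*(k^2 - 2*k - 8) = (k - 4)*(k - 2)*(k + 2)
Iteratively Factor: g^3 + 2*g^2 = (g)*(g^2 + 2*g) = g*(g + 2)*(g)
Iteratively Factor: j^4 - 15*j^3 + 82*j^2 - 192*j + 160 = (j - 2)*(j^3 - 13*j^2 + 56*j - 80) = (j - 4)*(j - 2)*(j^2 - 9*j + 20) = (j - 4)^2*(j - 2)*(j - 5)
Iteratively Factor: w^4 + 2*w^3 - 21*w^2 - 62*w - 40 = (w - 5)*(w^3 + 7*w^2 + 14*w + 8) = (w - 5)*(w + 4)*(w^2 + 3*w + 2) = (w - 5)*(w + 1)*(w + 4)*(w + 2)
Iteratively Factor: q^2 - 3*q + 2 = (q - 1)*(q - 2)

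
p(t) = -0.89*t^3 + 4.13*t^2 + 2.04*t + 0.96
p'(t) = -2.67*t^2 + 8.26*t + 2.04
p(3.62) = 20.25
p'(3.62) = -3.05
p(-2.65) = 41.12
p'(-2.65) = -38.60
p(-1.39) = 8.49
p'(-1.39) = -14.60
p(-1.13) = 5.21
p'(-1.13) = -10.70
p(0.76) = 4.51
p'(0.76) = 6.78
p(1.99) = 14.36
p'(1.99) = 7.90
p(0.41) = 2.43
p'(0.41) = 4.98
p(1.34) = 8.97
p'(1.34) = 8.31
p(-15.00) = 3903.36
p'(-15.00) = -722.61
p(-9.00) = 965.94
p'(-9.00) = -288.57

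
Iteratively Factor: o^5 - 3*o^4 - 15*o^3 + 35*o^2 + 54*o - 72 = (o - 4)*(o^4 + o^3 - 11*o^2 - 9*o + 18) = (o - 4)*(o - 1)*(o^3 + 2*o^2 - 9*o - 18) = (o - 4)*(o - 1)*(o + 2)*(o^2 - 9) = (o - 4)*(o - 1)*(o + 2)*(o + 3)*(o - 3)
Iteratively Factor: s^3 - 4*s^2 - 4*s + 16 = (s - 2)*(s^2 - 2*s - 8) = (s - 4)*(s - 2)*(s + 2)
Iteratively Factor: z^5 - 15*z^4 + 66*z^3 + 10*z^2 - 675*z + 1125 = (z + 3)*(z^4 - 18*z^3 + 120*z^2 - 350*z + 375) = (z - 5)*(z + 3)*(z^3 - 13*z^2 + 55*z - 75) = (z - 5)*(z - 3)*(z + 3)*(z^2 - 10*z + 25) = (z - 5)^2*(z - 3)*(z + 3)*(z - 5)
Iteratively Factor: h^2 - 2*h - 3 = (h - 3)*(h + 1)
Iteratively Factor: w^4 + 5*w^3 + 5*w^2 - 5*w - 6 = (w + 1)*(w^3 + 4*w^2 + w - 6) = (w - 1)*(w + 1)*(w^2 + 5*w + 6) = (w - 1)*(w + 1)*(w + 3)*(w + 2)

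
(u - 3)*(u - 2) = u^2 - 5*u + 6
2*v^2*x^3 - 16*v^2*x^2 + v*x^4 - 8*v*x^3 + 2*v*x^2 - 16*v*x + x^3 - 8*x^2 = x*(2*v + x)*(x - 8)*(v*x + 1)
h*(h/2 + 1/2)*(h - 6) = h^3/2 - 5*h^2/2 - 3*h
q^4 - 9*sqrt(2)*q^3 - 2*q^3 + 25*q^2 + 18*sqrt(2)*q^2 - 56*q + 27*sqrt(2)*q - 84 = (q - 3)*(q + 1)*(q - 7*sqrt(2))*(q - 2*sqrt(2))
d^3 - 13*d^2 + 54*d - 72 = (d - 6)*(d - 4)*(d - 3)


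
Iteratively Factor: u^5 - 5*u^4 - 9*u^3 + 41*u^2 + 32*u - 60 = (u + 2)*(u^4 - 7*u^3 + 5*u^2 + 31*u - 30) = (u + 2)^2*(u^3 - 9*u^2 + 23*u - 15) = (u - 5)*(u + 2)^2*(u^2 - 4*u + 3) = (u - 5)*(u - 3)*(u + 2)^2*(u - 1)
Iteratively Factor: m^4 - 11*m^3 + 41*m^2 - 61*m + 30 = (m - 3)*(m^3 - 8*m^2 + 17*m - 10) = (m - 3)*(m - 1)*(m^2 - 7*m + 10) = (m - 5)*(m - 3)*(m - 1)*(m - 2)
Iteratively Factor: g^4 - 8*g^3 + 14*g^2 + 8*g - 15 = (g - 3)*(g^3 - 5*g^2 - g + 5) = (g - 3)*(g + 1)*(g^2 - 6*g + 5) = (g - 3)*(g - 1)*(g + 1)*(g - 5)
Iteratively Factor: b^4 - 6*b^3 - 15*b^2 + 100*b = (b - 5)*(b^3 - b^2 - 20*b) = b*(b - 5)*(b^2 - b - 20) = b*(b - 5)^2*(b + 4)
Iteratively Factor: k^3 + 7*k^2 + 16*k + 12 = (k + 3)*(k^2 + 4*k + 4) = (k + 2)*(k + 3)*(k + 2)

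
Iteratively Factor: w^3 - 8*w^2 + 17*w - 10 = (w - 5)*(w^2 - 3*w + 2) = (w - 5)*(w - 2)*(w - 1)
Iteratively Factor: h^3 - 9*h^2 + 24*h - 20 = (h - 5)*(h^2 - 4*h + 4) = (h - 5)*(h - 2)*(h - 2)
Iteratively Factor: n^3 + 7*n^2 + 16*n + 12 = (n + 2)*(n^2 + 5*n + 6) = (n + 2)^2*(n + 3)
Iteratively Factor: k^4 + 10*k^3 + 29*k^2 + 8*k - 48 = (k - 1)*(k^3 + 11*k^2 + 40*k + 48) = (k - 1)*(k + 4)*(k^2 + 7*k + 12) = (k - 1)*(k + 3)*(k + 4)*(k + 4)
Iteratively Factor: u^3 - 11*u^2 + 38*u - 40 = (u - 5)*(u^2 - 6*u + 8) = (u - 5)*(u - 2)*(u - 4)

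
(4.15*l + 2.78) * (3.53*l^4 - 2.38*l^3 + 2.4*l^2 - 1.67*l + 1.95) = 14.6495*l^5 - 0.0636000000000028*l^4 + 3.3436*l^3 - 0.258500000000001*l^2 + 3.4499*l + 5.421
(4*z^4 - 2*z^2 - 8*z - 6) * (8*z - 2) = 32*z^5 - 8*z^4 - 16*z^3 - 60*z^2 - 32*z + 12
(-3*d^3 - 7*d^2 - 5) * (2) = -6*d^3 - 14*d^2 - 10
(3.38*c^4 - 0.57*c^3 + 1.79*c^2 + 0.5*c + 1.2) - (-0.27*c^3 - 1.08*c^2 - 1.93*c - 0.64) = 3.38*c^4 - 0.3*c^3 + 2.87*c^2 + 2.43*c + 1.84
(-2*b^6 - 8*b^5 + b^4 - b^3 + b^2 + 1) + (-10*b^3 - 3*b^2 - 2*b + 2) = -2*b^6 - 8*b^5 + b^4 - 11*b^3 - 2*b^2 - 2*b + 3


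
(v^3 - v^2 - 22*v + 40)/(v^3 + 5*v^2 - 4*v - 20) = (v - 4)/(v + 2)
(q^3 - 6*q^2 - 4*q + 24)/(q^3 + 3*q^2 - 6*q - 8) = (q^2 - 4*q - 12)/(q^2 + 5*q + 4)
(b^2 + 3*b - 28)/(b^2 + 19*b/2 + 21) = 2*(b^2 + 3*b - 28)/(2*b^2 + 19*b + 42)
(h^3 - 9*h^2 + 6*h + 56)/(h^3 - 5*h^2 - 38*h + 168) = (h + 2)/(h + 6)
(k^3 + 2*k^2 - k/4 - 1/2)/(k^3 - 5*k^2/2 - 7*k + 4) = (k + 1/2)/(k - 4)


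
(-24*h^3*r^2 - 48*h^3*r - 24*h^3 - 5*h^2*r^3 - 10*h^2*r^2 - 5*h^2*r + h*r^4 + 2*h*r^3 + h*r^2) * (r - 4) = -24*h^3*r^3 + 48*h^3*r^2 + 168*h^3*r + 96*h^3 - 5*h^2*r^4 + 10*h^2*r^3 + 35*h^2*r^2 + 20*h^2*r + h*r^5 - 2*h*r^4 - 7*h*r^3 - 4*h*r^2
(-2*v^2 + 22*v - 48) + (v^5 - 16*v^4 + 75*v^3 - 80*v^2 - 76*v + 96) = v^5 - 16*v^4 + 75*v^3 - 82*v^2 - 54*v + 48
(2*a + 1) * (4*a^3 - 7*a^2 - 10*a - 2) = 8*a^4 - 10*a^3 - 27*a^2 - 14*a - 2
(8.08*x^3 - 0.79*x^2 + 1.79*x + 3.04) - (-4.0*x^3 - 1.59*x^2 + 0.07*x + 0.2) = 12.08*x^3 + 0.8*x^2 + 1.72*x + 2.84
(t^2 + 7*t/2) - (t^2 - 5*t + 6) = 17*t/2 - 6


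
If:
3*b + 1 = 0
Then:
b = -1/3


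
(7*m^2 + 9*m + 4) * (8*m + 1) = 56*m^3 + 79*m^2 + 41*m + 4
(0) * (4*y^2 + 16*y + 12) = 0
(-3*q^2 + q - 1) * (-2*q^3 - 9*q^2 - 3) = 6*q^5 + 25*q^4 - 7*q^3 + 18*q^2 - 3*q + 3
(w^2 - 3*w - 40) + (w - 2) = w^2 - 2*w - 42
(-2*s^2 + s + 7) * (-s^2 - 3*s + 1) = 2*s^4 + 5*s^3 - 12*s^2 - 20*s + 7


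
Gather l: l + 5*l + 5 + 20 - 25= 6*l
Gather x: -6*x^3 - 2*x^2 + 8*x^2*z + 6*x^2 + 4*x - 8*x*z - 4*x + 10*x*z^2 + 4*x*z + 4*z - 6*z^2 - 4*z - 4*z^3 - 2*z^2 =-6*x^3 + x^2*(8*z + 4) + x*(10*z^2 - 4*z) - 4*z^3 - 8*z^2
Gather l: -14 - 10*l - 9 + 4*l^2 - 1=4*l^2 - 10*l - 24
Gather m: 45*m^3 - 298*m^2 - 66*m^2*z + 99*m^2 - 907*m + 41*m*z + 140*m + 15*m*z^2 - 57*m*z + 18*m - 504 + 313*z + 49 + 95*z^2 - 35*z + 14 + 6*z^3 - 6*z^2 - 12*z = 45*m^3 + m^2*(-66*z - 199) + m*(15*z^2 - 16*z - 749) + 6*z^3 + 89*z^2 + 266*z - 441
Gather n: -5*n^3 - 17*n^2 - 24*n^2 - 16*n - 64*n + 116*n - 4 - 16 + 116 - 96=-5*n^3 - 41*n^2 + 36*n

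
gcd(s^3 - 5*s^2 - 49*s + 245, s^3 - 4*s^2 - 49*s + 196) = s^2 - 49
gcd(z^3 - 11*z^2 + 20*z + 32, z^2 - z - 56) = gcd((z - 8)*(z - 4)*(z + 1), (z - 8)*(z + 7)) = z - 8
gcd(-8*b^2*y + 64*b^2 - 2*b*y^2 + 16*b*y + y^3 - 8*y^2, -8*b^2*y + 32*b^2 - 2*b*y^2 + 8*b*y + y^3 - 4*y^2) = -8*b^2 - 2*b*y + y^2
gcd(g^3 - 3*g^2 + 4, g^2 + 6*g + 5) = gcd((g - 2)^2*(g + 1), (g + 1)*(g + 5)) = g + 1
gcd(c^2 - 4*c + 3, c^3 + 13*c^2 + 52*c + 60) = 1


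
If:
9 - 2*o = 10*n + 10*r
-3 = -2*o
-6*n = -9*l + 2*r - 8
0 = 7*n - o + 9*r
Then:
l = 1/9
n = 39/20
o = 3/2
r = -27/20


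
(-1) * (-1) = 1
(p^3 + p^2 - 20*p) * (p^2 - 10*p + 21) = p^5 - 9*p^4 - 9*p^3 + 221*p^2 - 420*p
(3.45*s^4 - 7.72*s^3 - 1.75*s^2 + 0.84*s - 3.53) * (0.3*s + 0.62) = 1.035*s^5 - 0.177*s^4 - 5.3114*s^3 - 0.833*s^2 - 0.5382*s - 2.1886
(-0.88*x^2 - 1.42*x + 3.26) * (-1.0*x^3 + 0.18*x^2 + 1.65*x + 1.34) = 0.88*x^5 + 1.2616*x^4 - 4.9676*x^3 - 2.9354*x^2 + 3.4762*x + 4.3684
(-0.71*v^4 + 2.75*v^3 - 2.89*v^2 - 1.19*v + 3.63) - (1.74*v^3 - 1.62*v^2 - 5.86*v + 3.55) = -0.71*v^4 + 1.01*v^3 - 1.27*v^2 + 4.67*v + 0.0800000000000001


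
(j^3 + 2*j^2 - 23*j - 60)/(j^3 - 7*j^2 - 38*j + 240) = (j^2 + 7*j + 12)/(j^2 - 2*j - 48)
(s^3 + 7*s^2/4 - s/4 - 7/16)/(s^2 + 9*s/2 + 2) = (8*s^2 + 10*s - 7)/(8*(s + 4))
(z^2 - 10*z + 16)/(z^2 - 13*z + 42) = (z^2 - 10*z + 16)/(z^2 - 13*z + 42)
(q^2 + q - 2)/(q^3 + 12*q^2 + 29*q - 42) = (q + 2)/(q^2 + 13*q + 42)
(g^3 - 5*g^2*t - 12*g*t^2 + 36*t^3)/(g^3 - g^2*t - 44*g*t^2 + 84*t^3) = (g + 3*t)/(g + 7*t)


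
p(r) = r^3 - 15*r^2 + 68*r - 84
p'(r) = 3*r^2 - 30*r + 68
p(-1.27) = -196.60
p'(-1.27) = 110.94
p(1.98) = -0.40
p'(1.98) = 20.36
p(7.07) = 0.38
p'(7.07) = 5.85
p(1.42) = -14.82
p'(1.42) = 31.45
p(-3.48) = -544.44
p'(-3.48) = 208.73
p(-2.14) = -308.01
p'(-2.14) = 145.94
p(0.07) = -79.31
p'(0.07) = 65.91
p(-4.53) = -792.81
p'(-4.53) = 265.46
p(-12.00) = -4788.00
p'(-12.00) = 860.00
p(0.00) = -84.00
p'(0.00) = 68.00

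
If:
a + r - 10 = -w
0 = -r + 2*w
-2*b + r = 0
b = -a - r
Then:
No Solution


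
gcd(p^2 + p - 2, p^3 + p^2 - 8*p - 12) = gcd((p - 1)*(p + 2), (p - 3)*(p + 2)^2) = p + 2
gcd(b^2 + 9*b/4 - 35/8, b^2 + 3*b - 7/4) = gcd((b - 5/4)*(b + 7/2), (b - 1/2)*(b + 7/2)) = b + 7/2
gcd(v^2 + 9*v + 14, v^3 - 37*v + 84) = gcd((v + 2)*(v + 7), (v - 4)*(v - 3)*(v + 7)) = v + 7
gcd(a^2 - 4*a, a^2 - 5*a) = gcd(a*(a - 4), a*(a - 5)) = a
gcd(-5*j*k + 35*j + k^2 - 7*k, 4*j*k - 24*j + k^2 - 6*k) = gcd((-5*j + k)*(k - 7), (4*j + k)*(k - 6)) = 1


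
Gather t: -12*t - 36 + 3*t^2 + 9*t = 3*t^2 - 3*t - 36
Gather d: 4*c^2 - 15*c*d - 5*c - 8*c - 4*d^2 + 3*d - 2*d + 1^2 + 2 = 4*c^2 - 13*c - 4*d^2 + d*(1 - 15*c) + 3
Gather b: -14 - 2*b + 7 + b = -b - 7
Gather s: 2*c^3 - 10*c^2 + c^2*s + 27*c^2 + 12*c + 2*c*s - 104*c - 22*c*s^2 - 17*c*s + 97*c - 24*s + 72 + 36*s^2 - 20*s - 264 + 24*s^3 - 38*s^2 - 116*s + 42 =2*c^3 + 17*c^2 + 5*c + 24*s^3 + s^2*(-22*c - 2) + s*(c^2 - 15*c - 160) - 150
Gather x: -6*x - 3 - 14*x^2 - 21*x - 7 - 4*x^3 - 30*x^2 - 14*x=-4*x^3 - 44*x^2 - 41*x - 10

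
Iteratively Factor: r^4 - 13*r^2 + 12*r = (r)*(r^3 - 13*r + 12) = r*(r + 4)*(r^2 - 4*r + 3) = r*(r - 1)*(r + 4)*(r - 3)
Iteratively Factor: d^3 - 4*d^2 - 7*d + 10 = (d - 1)*(d^2 - 3*d - 10) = (d - 1)*(d + 2)*(d - 5)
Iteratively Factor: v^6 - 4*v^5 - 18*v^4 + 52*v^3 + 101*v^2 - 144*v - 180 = (v + 1)*(v^5 - 5*v^4 - 13*v^3 + 65*v^2 + 36*v - 180) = (v + 1)*(v + 3)*(v^4 - 8*v^3 + 11*v^2 + 32*v - 60) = (v + 1)*(v + 2)*(v + 3)*(v^3 - 10*v^2 + 31*v - 30) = (v - 2)*(v + 1)*(v + 2)*(v + 3)*(v^2 - 8*v + 15) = (v - 5)*(v - 2)*(v + 1)*(v + 2)*(v + 3)*(v - 3)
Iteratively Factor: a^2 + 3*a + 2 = (a + 2)*(a + 1)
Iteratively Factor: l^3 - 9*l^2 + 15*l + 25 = (l - 5)*(l^2 - 4*l - 5) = (l - 5)*(l + 1)*(l - 5)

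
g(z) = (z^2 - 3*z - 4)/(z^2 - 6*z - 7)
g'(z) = (6 - 2*z)*(z^2 - 3*z - 4)/(z^2 - 6*z - 7)^2 + (2*z - 3)/(z^2 - 6*z - 7) = -3/(z^2 - 14*z + 49)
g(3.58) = 0.12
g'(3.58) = -0.26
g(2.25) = 0.37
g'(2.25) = -0.13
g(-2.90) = 0.70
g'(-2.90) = -0.03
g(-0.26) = 0.59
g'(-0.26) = -0.06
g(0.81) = 0.52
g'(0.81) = -0.08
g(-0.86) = 0.62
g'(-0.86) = -0.05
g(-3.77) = 0.72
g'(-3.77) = -0.03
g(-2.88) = 0.70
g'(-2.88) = -0.03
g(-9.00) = 0.81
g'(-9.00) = -0.01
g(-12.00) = 0.84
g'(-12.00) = -0.00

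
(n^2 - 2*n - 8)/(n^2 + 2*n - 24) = (n + 2)/(n + 6)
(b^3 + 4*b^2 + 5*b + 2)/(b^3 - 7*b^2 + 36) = (b^2 + 2*b + 1)/(b^2 - 9*b + 18)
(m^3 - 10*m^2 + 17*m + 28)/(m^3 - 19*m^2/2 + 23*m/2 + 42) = 2*(m + 1)/(2*m + 3)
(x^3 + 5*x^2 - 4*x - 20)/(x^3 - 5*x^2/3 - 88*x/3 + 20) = 3*(x^2 - 4)/(3*x^2 - 20*x + 12)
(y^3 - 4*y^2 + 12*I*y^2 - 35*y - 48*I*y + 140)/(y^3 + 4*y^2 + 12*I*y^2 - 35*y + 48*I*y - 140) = (y - 4)/(y + 4)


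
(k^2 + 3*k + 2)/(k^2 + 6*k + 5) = (k + 2)/(k + 5)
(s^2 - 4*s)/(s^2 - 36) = s*(s - 4)/(s^2 - 36)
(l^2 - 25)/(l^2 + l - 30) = (l + 5)/(l + 6)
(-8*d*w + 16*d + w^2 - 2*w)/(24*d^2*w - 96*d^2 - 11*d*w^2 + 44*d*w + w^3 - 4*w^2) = (w - 2)/(-3*d*w + 12*d + w^2 - 4*w)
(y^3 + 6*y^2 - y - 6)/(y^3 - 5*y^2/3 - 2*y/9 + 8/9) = 9*(y^2 + 7*y + 6)/(9*y^2 - 6*y - 8)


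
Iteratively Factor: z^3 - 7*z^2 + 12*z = (z)*(z^2 - 7*z + 12) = z*(z - 3)*(z - 4)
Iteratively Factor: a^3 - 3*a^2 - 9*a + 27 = (a - 3)*(a^2 - 9) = (a - 3)^2*(a + 3)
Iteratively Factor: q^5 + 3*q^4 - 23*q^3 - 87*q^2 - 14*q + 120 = (q + 2)*(q^4 + q^3 - 25*q^2 - 37*q + 60) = (q + 2)*(q + 4)*(q^3 - 3*q^2 - 13*q + 15) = (q - 5)*(q + 2)*(q + 4)*(q^2 + 2*q - 3) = (q - 5)*(q - 1)*(q + 2)*(q + 4)*(q + 3)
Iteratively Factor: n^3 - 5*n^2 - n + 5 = (n - 5)*(n^2 - 1) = (n - 5)*(n - 1)*(n + 1)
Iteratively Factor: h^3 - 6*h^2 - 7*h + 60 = (h + 3)*(h^2 - 9*h + 20) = (h - 4)*(h + 3)*(h - 5)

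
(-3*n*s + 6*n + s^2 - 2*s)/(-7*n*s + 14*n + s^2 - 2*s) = (-3*n + s)/(-7*n + s)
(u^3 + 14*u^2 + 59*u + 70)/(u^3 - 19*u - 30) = (u^2 + 12*u + 35)/(u^2 - 2*u - 15)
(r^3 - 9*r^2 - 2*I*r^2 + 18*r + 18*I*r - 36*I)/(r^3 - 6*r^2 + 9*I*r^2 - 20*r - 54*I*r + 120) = (r^2 - r*(3 + 2*I) + 6*I)/(r^2 + 9*I*r - 20)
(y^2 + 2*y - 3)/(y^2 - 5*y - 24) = (y - 1)/(y - 8)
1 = 1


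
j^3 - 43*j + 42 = (j - 6)*(j - 1)*(j + 7)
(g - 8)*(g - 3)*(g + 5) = g^3 - 6*g^2 - 31*g + 120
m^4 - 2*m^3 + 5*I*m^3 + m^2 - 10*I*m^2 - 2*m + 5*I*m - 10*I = (m - 2)*(m - I)*(m + I)*(m + 5*I)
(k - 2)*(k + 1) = k^2 - k - 2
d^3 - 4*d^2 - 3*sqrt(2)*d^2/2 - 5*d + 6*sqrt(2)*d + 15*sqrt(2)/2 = (d - 5)*(d + 1)*(d - 3*sqrt(2)/2)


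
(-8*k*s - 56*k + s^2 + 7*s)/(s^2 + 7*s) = (-8*k + s)/s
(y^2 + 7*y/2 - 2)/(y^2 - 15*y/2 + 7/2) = (y + 4)/(y - 7)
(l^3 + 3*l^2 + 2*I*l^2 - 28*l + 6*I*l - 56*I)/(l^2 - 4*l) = l + 7 + 2*I + 14*I/l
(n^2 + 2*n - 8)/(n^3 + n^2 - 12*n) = (n - 2)/(n*(n - 3))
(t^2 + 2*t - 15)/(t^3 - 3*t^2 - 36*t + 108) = (t + 5)/(t^2 - 36)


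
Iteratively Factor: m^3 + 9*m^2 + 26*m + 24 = (m + 4)*(m^2 + 5*m + 6) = (m + 2)*(m + 4)*(m + 3)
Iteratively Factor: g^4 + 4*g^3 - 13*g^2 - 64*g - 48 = (g + 3)*(g^3 + g^2 - 16*g - 16) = (g + 1)*(g + 3)*(g^2 - 16) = (g + 1)*(g + 3)*(g + 4)*(g - 4)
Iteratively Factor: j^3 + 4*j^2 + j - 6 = (j + 3)*(j^2 + j - 2) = (j - 1)*(j + 3)*(j + 2)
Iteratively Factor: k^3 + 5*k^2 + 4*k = (k + 1)*(k^2 + 4*k) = (k + 1)*(k + 4)*(k)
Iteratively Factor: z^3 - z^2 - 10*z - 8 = (z + 1)*(z^2 - 2*z - 8) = (z + 1)*(z + 2)*(z - 4)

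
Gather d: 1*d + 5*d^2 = 5*d^2 + d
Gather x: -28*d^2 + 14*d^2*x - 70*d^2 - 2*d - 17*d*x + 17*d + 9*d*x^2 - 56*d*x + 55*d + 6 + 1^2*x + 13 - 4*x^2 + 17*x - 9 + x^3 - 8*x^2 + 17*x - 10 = -98*d^2 + 70*d + x^3 + x^2*(9*d - 12) + x*(14*d^2 - 73*d + 35)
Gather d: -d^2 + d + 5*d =-d^2 + 6*d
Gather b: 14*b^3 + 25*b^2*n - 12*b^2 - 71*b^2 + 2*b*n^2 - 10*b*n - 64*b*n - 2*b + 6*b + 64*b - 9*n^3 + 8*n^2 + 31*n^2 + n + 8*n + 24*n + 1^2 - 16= 14*b^3 + b^2*(25*n - 83) + b*(2*n^2 - 74*n + 68) - 9*n^3 + 39*n^2 + 33*n - 15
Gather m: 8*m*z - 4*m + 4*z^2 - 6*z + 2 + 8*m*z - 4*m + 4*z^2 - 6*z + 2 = m*(16*z - 8) + 8*z^2 - 12*z + 4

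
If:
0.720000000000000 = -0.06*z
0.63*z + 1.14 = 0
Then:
No Solution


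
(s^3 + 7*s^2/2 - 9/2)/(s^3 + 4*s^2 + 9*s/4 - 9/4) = 2*(s - 1)/(2*s - 1)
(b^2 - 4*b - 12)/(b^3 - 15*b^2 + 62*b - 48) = (b + 2)/(b^2 - 9*b + 8)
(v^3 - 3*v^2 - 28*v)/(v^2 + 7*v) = (v^2 - 3*v - 28)/(v + 7)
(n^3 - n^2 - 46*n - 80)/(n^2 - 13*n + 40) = (n^2 + 7*n + 10)/(n - 5)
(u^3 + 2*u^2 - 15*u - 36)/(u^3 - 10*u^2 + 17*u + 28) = (u^2 + 6*u + 9)/(u^2 - 6*u - 7)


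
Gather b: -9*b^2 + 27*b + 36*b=-9*b^2 + 63*b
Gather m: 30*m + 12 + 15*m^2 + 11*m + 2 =15*m^2 + 41*m + 14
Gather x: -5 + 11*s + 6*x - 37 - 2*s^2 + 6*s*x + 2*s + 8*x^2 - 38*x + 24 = -2*s^2 + 13*s + 8*x^2 + x*(6*s - 32) - 18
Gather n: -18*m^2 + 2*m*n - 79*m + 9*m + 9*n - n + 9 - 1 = -18*m^2 - 70*m + n*(2*m + 8) + 8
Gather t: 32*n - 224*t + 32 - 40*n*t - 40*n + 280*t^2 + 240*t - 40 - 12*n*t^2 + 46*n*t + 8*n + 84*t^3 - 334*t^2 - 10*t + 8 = 84*t^3 + t^2*(-12*n - 54) + t*(6*n + 6)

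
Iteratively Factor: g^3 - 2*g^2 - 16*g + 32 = (g - 2)*(g^2 - 16) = (g - 2)*(g + 4)*(g - 4)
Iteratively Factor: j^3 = (j)*(j^2) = j^2*(j)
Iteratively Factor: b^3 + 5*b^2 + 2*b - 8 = (b + 4)*(b^2 + b - 2) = (b + 2)*(b + 4)*(b - 1)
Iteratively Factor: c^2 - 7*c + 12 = (c - 3)*(c - 4)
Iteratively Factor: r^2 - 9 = (r + 3)*(r - 3)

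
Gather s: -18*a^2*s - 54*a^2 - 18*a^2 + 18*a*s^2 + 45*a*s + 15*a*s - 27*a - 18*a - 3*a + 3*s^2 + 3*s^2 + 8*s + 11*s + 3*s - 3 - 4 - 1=-72*a^2 - 48*a + s^2*(18*a + 6) + s*(-18*a^2 + 60*a + 22) - 8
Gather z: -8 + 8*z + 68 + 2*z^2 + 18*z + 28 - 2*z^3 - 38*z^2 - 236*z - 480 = -2*z^3 - 36*z^2 - 210*z - 392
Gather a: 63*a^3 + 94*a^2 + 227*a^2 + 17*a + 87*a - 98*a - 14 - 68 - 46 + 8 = 63*a^3 + 321*a^2 + 6*a - 120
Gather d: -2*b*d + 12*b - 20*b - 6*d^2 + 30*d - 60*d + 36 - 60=-8*b - 6*d^2 + d*(-2*b - 30) - 24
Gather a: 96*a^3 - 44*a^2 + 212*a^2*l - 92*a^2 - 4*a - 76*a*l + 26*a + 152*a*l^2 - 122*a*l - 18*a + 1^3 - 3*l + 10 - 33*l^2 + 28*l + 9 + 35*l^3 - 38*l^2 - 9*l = 96*a^3 + a^2*(212*l - 136) + a*(152*l^2 - 198*l + 4) + 35*l^3 - 71*l^2 + 16*l + 20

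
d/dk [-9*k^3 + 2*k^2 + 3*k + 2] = -27*k^2 + 4*k + 3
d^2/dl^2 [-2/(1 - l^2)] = 4*(3*l^2 + 1)/(l^2 - 1)^3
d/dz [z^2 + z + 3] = 2*z + 1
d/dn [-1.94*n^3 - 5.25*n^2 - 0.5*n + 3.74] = -5.82*n^2 - 10.5*n - 0.5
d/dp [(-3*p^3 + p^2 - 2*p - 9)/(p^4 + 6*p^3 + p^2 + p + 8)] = (3*p^6 - 2*p^5 - 3*p^4 + 54*p^3 + 93*p^2 + 34*p - 7)/(p^8 + 12*p^7 + 38*p^6 + 14*p^5 + 29*p^4 + 98*p^3 + 17*p^2 + 16*p + 64)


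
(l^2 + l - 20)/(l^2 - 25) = (l - 4)/(l - 5)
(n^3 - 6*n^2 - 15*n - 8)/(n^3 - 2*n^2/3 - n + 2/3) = 3*(n^2 - 7*n - 8)/(3*n^2 - 5*n + 2)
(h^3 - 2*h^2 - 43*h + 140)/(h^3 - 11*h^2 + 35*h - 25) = (h^2 + 3*h - 28)/(h^2 - 6*h + 5)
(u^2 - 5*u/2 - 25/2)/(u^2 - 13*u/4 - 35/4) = 2*(2*u + 5)/(4*u + 7)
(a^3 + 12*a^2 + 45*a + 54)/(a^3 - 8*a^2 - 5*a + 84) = (a^2 + 9*a + 18)/(a^2 - 11*a + 28)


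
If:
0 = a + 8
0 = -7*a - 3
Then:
No Solution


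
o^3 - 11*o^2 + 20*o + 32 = (o - 8)*(o - 4)*(o + 1)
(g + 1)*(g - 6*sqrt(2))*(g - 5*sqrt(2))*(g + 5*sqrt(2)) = g^4 - 6*sqrt(2)*g^3 + g^3 - 50*g^2 - 6*sqrt(2)*g^2 - 50*g + 300*sqrt(2)*g + 300*sqrt(2)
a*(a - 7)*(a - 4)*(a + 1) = a^4 - 10*a^3 + 17*a^2 + 28*a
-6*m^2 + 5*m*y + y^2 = (-m + y)*(6*m + y)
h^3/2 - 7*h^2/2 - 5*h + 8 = (h/2 + 1)*(h - 8)*(h - 1)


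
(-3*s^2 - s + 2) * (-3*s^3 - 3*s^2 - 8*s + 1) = 9*s^5 + 12*s^4 + 21*s^3 - s^2 - 17*s + 2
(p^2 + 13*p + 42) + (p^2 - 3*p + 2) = 2*p^2 + 10*p + 44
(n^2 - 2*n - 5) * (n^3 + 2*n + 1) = n^5 - 2*n^4 - 3*n^3 - 3*n^2 - 12*n - 5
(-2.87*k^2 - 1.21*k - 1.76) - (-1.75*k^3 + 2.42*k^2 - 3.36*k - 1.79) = 1.75*k^3 - 5.29*k^2 + 2.15*k + 0.03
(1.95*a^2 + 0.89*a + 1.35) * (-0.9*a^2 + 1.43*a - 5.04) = -1.755*a^4 + 1.9875*a^3 - 9.7703*a^2 - 2.5551*a - 6.804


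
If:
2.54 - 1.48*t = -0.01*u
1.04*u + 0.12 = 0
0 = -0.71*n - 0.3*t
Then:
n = -0.72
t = 1.72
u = -0.12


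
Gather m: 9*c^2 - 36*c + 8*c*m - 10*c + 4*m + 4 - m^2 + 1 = 9*c^2 - 46*c - m^2 + m*(8*c + 4) + 5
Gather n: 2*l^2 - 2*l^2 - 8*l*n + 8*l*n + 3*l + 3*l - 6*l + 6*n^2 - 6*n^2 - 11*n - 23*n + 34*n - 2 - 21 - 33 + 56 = 0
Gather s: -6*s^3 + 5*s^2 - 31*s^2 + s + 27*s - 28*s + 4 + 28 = -6*s^3 - 26*s^2 + 32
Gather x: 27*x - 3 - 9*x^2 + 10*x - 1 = -9*x^2 + 37*x - 4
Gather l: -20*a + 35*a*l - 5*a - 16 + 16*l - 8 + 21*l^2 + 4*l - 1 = -25*a + 21*l^2 + l*(35*a + 20) - 25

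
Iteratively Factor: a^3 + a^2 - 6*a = (a - 2)*(a^2 + 3*a) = (a - 2)*(a + 3)*(a)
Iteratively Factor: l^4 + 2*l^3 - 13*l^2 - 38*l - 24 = (l + 1)*(l^3 + l^2 - 14*l - 24) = (l + 1)*(l + 2)*(l^2 - l - 12) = (l - 4)*(l + 1)*(l + 2)*(l + 3)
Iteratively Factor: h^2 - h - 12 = (h - 4)*(h + 3)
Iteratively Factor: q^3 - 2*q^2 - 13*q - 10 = (q + 2)*(q^2 - 4*q - 5) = (q + 1)*(q + 2)*(q - 5)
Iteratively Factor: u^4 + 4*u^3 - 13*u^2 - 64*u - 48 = (u - 4)*(u^3 + 8*u^2 + 19*u + 12) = (u - 4)*(u + 4)*(u^2 + 4*u + 3) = (u - 4)*(u + 3)*(u + 4)*(u + 1)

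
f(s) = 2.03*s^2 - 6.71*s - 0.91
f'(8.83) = 29.14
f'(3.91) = 9.16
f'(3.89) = 9.08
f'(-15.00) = -67.61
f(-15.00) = 556.49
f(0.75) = -4.80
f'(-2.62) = -17.35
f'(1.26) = -1.59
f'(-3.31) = -20.15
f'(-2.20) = -15.64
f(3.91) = 3.89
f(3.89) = 3.71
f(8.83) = 98.12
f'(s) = 4.06*s - 6.71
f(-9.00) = 223.91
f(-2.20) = 23.68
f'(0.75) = -3.66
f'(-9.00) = -43.25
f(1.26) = -6.14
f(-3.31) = 43.54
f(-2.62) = 30.60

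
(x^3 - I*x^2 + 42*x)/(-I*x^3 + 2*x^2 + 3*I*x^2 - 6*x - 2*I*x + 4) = x*(I*x^2 + x + 42*I)/(x^3 + x^2*(-3 + 2*I) + 2*x*(1 - 3*I) + 4*I)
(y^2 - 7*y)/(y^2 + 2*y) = (y - 7)/(y + 2)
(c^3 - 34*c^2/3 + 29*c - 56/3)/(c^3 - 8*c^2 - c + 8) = (c - 7/3)/(c + 1)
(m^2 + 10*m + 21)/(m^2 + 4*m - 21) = (m + 3)/(m - 3)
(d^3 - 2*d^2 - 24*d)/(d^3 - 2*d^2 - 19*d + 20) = d*(d - 6)/(d^2 - 6*d + 5)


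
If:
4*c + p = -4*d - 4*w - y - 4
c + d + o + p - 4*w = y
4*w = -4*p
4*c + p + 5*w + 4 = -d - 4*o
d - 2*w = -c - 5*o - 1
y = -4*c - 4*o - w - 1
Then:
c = -73/344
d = -31/43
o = -63/344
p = 73/172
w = -73/172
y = 173/172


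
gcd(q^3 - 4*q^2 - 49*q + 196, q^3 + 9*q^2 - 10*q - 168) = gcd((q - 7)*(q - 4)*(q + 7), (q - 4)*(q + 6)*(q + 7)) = q^2 + 3*q - 28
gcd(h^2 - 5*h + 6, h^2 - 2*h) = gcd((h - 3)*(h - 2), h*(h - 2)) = h - 2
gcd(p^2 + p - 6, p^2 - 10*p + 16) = p - 2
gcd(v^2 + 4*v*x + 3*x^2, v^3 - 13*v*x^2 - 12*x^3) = v^2 + 4*v*x + 3*x^2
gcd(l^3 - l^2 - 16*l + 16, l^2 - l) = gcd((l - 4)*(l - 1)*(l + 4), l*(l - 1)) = l - 1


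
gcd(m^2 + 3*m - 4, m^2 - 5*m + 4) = m - 1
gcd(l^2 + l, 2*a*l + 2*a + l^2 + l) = l + 1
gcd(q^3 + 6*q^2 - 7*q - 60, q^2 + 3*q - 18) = q - 3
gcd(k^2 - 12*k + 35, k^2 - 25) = k - 5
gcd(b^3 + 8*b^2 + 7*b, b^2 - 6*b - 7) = b + 1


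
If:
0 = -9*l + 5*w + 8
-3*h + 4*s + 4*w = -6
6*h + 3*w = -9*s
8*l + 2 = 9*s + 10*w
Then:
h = -1070/41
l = -1278/41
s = 1502/41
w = -2366/41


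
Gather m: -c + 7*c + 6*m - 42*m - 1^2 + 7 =6*c - 36*m + 6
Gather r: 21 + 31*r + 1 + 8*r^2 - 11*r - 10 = 8*r^2 + 20*r + 12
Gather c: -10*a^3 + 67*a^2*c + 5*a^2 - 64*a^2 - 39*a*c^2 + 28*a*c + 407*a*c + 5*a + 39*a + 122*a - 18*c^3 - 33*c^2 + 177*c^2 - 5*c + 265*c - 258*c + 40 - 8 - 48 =-10*a^3 - 59*a^2 + 166*a - 18*c^3 + c^2*(144 - 39*a) + c*(67*a^2 + 435*a + 2) - 16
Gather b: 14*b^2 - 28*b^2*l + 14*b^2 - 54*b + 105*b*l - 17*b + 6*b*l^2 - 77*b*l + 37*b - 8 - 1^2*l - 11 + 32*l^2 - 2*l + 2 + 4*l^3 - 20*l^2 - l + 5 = b^2*(28 - 28*l) + b*(6*l^2 + 28*l - 34) + 4*l^3 + 12*l^2 - 4*l - 12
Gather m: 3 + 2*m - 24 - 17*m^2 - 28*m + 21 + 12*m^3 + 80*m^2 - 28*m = 12*m^3 + 63*m^2 - 54*m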